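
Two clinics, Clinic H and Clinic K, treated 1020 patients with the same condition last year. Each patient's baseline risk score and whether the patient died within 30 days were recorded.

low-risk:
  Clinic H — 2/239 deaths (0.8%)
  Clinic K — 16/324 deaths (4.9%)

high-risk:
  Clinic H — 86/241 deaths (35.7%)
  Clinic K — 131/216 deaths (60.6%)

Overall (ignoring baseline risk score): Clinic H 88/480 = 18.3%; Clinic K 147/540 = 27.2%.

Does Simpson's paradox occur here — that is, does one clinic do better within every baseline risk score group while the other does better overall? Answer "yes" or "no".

no

Within each baseline risk score level (low-risk 0.8% vs 4.9%; high-risk 35.7% vs 60.6%), Clinic H has the lower rate every time. Pooled: 18.3% vs 27.2% — Clinic H has the lower rate overall. They agree.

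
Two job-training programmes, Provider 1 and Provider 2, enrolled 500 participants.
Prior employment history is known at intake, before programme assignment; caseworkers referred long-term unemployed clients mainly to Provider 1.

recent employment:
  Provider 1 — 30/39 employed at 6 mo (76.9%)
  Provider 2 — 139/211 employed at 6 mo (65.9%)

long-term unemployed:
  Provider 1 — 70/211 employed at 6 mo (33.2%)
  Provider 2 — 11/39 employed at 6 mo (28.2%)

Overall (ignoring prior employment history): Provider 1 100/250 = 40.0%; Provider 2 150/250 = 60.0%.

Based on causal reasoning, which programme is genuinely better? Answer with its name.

Since prior employment history is a pre-existing factor (not a product of the programme) and it affects the outcome on its own, it is a confounder. The stratified rates, not the pooled rate, identify the causal effect.
Within each level — recent employment: 76.9% vs 65.9%; long-term unemployed: 33.2% vs 28.2% — Provider 1 is higher every time.

Provider 1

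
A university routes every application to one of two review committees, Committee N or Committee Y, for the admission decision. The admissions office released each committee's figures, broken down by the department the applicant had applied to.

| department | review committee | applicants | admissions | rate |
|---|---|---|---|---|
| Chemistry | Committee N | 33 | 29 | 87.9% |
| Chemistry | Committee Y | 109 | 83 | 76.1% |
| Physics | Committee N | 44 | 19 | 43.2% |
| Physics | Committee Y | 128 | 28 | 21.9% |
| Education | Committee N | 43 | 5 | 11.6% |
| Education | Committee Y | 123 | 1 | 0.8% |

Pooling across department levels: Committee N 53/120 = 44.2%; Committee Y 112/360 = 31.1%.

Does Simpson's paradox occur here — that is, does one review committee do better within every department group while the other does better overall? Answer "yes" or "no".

no

Within each department level (Chemistry 87.9% vs 76.1%; Physics 43.2% vs 21.9%; Education 11.6% vs 0.8%), Committee N has the higher rate every time. Pooled: 44.2% vs 31.1% — Committee N has the higher rate overall. They agree.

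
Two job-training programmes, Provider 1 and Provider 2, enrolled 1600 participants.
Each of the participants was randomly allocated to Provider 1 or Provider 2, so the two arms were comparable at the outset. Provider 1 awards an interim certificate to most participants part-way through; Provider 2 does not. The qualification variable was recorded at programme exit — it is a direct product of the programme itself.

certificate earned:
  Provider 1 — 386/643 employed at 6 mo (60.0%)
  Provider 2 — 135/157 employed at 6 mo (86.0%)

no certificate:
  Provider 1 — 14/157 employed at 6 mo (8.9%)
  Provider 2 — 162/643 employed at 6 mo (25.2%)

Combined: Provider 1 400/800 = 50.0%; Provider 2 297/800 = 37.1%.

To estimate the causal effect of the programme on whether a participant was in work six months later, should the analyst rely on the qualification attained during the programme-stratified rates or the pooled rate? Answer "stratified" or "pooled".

Provider 2 is higher inside every qualification attained during the programme stratum but Provider 1 is higher in aggregate. Whether to stratify depends on how qualification attained during the programme relates to the programme.
The distribution of qualification attained during the programme is itself part of what the programme does — it is an intermediate outcome. Holding it fixed would remove that part of the effect; the total effect is the pooled difference.
Pooled: Provider 1 50.0% vs Provider 2 37.1%; Provider 1 is higher overall.

pooled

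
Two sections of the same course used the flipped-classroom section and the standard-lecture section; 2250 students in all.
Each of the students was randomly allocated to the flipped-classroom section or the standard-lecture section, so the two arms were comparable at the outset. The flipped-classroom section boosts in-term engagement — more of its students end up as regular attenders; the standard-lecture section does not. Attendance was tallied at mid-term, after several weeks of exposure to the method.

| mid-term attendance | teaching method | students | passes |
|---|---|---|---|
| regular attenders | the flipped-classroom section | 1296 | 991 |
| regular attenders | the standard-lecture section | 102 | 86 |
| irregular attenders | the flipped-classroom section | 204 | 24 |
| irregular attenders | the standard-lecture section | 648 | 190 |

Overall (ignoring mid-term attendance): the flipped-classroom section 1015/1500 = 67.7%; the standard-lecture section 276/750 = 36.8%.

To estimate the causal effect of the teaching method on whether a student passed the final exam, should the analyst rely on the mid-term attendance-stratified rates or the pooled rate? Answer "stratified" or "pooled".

The distribution of mid-term attendance is itself part of what the teaching method does — it is an intermediate outcome. Holding it fixed would remove that part of the effect; the total effect is the pooled difference.
Pooled: the flipped-classroom section 67.7% vs the standard-lecture section 36.8%; the flipped-classroom section is higher overall.

pooled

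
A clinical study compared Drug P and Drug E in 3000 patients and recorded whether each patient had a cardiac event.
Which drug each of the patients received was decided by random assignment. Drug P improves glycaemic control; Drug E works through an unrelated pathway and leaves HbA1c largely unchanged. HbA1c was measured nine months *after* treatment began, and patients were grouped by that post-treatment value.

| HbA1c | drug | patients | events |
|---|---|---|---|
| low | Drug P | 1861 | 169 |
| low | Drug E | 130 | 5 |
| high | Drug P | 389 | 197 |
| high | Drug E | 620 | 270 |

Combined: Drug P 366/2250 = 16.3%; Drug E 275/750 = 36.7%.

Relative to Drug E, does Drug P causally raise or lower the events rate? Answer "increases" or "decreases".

decreases

HbA1c is downstream of the drug. One should not condition on a consequence of treatment, so the overall rates are the right comparison.
Pooled: Drug P 16.3% vs Drug E 36.7%; Drug P is lower overall.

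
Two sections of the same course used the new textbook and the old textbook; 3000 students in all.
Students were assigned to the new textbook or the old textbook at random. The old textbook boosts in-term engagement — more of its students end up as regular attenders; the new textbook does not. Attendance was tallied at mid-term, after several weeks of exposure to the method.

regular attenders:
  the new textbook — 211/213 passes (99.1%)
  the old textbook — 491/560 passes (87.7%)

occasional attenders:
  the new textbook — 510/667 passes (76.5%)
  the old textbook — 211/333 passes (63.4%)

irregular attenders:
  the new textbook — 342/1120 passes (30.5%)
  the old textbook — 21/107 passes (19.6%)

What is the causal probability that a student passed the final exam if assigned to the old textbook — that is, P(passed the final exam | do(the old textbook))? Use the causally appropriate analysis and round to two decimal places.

Stratifying would compare teaching methods among students the teaching methods themselves sorted into mid-term attendance groups — a form of selection on an intermediate. The unconditioned pooled rates give the total causal effect.
So P(outcome | do(the old textbook)) is just the pooled rate for the old textbook: 723/1000 = 0.723.

0.72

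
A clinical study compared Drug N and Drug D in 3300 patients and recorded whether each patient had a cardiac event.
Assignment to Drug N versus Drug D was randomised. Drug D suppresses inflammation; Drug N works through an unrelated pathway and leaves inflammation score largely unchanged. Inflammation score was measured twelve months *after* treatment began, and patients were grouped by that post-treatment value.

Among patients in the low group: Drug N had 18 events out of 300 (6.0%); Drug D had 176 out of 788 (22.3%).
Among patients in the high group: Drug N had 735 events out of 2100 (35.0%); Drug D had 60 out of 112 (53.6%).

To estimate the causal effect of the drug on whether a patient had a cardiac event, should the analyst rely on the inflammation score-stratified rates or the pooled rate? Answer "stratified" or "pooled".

pooled

Because the drug influences inflammation score, inflammation score is a post-treatment mediator, not a confounder. Stratifying on it would bias the estimate; the causal effect is the crude pooled difference.
Pooled: Drug N 31.4% vs Drug D 26.2%; Drug D is lower overall.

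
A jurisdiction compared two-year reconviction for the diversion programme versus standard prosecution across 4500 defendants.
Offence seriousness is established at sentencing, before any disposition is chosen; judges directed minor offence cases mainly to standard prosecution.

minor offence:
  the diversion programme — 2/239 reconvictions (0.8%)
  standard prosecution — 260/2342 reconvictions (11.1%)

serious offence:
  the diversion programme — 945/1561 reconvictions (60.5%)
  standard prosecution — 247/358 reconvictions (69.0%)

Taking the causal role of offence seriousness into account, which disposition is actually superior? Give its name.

the diversion programme

Since offence seriousness is a pre-existing factor (not a product of the disposition) and it affects the outcome on its own, it is a confounder. The stratified rates, not the pooled rate, identify the causal effect.
Within each level — minor offence: 0.8% vs 11.1%; serious offence: 60.5% vs 69.0% — the diversion programme is lower every time.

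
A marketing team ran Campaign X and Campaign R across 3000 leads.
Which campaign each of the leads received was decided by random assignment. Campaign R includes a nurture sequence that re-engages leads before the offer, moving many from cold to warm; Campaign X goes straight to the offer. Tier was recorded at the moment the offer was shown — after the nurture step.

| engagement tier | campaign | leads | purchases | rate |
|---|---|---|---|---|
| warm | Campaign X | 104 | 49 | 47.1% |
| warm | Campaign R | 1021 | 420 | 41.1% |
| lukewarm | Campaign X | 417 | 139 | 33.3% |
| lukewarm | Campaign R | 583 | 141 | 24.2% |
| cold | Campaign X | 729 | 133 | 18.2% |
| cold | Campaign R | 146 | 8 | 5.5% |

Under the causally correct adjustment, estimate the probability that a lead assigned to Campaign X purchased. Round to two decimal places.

The distribution of engagement tier is itself part of what the campaign does — it is an intermediate outcome. Holding it fixed would remove that part of the effect; the total effect is the pooled difference.
So P(outcome | do(Campaign X)) is just the pooled rate for Campaign X: 321/1250 = 0.257.

0.26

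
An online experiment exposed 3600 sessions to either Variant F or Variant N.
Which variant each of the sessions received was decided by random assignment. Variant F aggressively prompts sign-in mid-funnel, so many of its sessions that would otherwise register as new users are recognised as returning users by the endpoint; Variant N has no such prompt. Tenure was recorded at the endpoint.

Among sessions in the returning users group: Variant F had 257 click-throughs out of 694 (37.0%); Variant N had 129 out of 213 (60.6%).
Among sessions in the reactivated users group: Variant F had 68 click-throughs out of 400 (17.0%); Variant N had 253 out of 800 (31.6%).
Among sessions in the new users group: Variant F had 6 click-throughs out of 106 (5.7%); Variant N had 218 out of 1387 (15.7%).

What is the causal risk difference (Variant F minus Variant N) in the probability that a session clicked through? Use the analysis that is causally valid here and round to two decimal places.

+0.03

User tenure here is a post-treatment variable shaped by the variant; conditioning on it would introduce bias rather than remove it. The overall comparison is the causal one.
The causal difference is the pooled difference: 0.276 − 0.250 = +0.026.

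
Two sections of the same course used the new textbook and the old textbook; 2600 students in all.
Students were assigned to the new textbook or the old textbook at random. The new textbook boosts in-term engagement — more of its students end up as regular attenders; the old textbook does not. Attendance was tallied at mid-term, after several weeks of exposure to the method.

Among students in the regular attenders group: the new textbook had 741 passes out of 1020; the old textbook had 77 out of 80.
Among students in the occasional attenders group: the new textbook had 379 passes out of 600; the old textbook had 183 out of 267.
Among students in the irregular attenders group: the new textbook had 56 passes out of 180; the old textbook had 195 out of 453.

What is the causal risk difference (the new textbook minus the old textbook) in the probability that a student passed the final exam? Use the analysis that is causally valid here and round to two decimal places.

+0.08

the old textbook is higher inside every mid-term attendance stratum but the new textbook is higher in aggregate. Whether to stratify depends on how mid-term attendance relates to the teaching method.
Mid-term attendance here is a post-treatment variable shaped by the teaching method; conditioning on it would introduce bias rather than remove it. The overall comparison is the causal one.
The causal difference is the pooled difference: 0.653 − 0.569 = +0.085.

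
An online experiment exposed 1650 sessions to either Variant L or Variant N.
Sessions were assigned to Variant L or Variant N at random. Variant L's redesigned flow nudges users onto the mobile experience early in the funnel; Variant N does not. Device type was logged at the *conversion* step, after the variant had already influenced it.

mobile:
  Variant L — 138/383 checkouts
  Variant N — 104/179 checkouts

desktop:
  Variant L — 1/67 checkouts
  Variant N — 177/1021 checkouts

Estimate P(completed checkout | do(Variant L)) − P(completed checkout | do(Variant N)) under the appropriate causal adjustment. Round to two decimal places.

+0.07

Variant N is higher inside every device type stratum but Variant L is higher in aggregate. Whether to stratify depends on how device type relates to the variant.
Device type here is a post-treatment variable shaped by the variant; conditioning on it would introduce bias rather than remove it. The overall comparison is the causal one.
The causal difference is the pooled difference: 0.309 − 0.234 = +0.075.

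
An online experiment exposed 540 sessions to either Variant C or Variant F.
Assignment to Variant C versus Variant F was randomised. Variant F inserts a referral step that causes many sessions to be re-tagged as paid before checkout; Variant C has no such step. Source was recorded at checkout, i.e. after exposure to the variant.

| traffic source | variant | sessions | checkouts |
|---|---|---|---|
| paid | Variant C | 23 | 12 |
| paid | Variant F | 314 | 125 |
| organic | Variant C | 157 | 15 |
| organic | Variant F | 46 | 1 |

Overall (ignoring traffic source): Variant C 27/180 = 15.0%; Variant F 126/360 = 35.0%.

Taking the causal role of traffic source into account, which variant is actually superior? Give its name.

The traffic source-specific comparison favours Variant C throughout, but the pooled figures favour Variant F. The question is whether to condition on traffic source.
Traffic source lies on the pathway variant → traffic source → outcome, so adjusting for it blocks the indirect effect. For the total causal effect of variant, use the unadjusted pooled rates.
Pooled: Variant C 15.0% vs Variant F 35.0%; Variant F is higher overall.

Variant F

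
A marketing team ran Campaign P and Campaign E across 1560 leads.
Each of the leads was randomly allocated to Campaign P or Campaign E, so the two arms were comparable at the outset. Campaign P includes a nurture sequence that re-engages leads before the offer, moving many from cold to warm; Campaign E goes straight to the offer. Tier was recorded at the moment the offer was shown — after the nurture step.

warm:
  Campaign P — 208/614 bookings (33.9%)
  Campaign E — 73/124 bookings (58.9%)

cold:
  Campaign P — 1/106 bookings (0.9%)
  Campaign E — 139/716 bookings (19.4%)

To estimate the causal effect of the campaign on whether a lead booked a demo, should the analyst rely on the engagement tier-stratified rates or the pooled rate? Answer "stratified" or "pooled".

Engagement tier here is a post-treatment variable shaped by the campaign; conditioning on it would introduce bias rather than remove it. The overall comparison is the causal one.
Pooled: Campaign P 29.0% vs Campaign E 25.2%; Campaign P is higher overall.

pooled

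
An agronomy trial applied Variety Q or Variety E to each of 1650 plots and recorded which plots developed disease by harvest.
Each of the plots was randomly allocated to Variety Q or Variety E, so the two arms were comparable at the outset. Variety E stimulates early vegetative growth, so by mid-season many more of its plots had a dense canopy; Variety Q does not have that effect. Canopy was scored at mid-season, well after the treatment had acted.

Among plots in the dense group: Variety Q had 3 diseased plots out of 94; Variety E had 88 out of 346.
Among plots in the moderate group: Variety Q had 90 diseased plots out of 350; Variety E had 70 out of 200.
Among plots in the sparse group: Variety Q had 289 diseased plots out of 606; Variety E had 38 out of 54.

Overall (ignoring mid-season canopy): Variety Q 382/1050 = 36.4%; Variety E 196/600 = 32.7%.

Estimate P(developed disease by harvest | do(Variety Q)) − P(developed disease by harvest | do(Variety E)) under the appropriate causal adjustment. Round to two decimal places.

The mid-season canopy-specific comparison favours Variety Q throughout, but the pooled figures favour Variety E. The question is whether to condition on mid-season canopy.
Stratifying would compare varietys among plots the varietys themselves sorted into mid-season canopy groups — a form of selection on an intermediate. The unconditioned pooled rates give the total causal effect.
The causal difference is the pooled difference: 0.364 − 0.327 = +0.037.

+0.04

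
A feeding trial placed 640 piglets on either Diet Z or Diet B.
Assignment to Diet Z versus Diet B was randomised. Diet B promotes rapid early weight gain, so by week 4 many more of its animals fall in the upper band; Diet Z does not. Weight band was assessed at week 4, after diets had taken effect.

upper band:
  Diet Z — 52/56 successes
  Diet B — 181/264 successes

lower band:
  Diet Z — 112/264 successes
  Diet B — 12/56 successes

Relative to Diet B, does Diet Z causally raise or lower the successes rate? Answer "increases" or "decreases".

Diet Z is higher inside every week-4 weight band stratum but Diet B is higher in aggregate. Whether to stratify depends on how week-4 weight band relates to the diet.
Week-4 weight band is downstream of the diet. One should not condition on a consequence of treatment, so the overall rates are the right comparison.
Pooled: Diet Z 51.2% vs Diet B 60.3%; Diet B is higher overall.

decreases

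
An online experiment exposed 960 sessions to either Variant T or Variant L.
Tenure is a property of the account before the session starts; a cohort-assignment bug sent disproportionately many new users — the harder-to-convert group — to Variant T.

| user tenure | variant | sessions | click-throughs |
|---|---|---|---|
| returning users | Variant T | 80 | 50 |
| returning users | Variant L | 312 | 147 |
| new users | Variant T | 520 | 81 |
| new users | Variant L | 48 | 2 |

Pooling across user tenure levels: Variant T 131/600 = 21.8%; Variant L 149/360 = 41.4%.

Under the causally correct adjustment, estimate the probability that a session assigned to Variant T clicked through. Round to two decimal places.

0.35

Nothing the variant does changes user tenure; the imbalance is an allocation artefact. With user tenure also predicting the outcome, the pooled figure is confounded, and the within-stratum comparison is the causal one.
Standardising Variant T to the population user tenure mix: 0.408·50/80 + 0.592·81/520 = 0.347.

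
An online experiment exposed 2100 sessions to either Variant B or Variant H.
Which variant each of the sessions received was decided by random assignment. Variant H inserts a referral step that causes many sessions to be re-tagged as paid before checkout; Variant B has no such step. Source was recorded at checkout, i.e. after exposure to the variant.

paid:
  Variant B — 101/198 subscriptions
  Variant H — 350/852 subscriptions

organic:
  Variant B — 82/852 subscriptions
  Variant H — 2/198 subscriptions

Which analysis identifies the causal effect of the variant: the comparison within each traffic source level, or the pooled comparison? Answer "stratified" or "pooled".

pooled

Traffic source here is a post-treatment variable shaped by the variant; conditioning on it would introduce bias rather than remove it. The overall comparison is the causal one.
Pooled: Variant B 17.4% vs Variant H 33.5%; Variant H is higher overall.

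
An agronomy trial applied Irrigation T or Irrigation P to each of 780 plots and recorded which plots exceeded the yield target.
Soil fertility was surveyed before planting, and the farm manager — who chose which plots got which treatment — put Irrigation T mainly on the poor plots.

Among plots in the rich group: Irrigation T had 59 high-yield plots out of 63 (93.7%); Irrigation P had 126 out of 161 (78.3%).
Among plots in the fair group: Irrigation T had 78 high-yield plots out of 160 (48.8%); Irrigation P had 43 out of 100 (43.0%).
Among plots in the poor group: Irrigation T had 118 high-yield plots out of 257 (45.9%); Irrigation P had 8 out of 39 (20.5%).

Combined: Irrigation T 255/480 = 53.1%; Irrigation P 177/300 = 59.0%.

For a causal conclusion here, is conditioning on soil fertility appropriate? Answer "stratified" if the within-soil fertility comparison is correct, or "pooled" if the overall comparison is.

Soil fertility satisfies the back-door criterion: it is not a descendant of the irrigation, and it blocks the spurious path from irrigation to outcome. Adjusting for it (i.e., using the within-soil fertility rates) gives the causal effect.
Within each level — rich: 93.7% vs 78.3%; fair: 48.8% vs 43.0%; poor: 45.9% vs 20.5% — Irrigation T is higher every time.

stratified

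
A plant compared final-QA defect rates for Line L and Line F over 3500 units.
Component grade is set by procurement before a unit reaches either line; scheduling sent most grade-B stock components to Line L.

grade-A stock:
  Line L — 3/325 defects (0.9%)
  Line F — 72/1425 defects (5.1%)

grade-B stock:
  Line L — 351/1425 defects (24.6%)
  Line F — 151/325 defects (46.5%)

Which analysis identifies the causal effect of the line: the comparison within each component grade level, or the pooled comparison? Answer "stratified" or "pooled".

The component grade-specific comparison favours Line L throughout, but the pooled figures favour Line F. The question is whether to condition on component grade.
Component grade is set before the line has any effect — it is not caused by the line — and it independently drives the outcome. That makes it a confounder, so the causal comparison is within component grade levels.
Within each level — grade-A stock: 0.9% vs 5.1%; grade-B stock: 24.6% vs 46.5% — Line L is lower every time.

stratified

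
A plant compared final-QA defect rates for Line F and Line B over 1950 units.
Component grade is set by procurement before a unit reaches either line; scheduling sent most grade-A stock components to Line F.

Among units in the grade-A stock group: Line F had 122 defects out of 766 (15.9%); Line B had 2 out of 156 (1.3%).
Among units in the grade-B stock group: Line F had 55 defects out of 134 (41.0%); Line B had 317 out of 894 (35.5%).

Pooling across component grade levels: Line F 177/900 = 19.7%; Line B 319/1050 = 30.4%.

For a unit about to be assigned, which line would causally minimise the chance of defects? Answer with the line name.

Component grade satisfies the back-door criterion: it is not a descendant of the line, and it blocks the spurious path from line to outcome. Adjusting for it (i.e., using the within-component grade rates) gives the causal effect.
Within each level — grade-A stock: 15.9% vs 1.3%; grade-B stock: 41.0% vs 35.5% — Line B is lower every time.

Line B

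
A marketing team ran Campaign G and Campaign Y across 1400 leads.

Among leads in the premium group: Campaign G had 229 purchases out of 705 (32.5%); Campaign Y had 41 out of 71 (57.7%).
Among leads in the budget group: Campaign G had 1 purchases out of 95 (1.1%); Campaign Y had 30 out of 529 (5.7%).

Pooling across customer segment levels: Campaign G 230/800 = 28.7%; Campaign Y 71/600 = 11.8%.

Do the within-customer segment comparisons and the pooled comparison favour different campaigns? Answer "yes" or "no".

yes

Within each customer segment level (premium 32.5% vs 57.7%; budget 1.1% vs 5.7%), Campaign Y has the higher rate every time. Pooled: 28.7% vs 11.8% — Campaign G has the higher rate overall. The two comparisons disagree.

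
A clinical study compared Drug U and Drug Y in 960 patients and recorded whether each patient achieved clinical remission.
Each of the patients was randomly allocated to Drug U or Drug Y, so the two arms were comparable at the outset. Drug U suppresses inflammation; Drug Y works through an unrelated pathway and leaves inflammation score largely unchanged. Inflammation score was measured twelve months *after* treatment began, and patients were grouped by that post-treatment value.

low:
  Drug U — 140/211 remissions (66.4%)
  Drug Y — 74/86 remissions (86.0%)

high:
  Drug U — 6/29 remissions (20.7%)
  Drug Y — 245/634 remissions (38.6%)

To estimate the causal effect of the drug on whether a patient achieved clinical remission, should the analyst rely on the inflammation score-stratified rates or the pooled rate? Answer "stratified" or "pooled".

pooled

Inflammation score is recorded after the drug and is itself shifted by it — it sits on the causal path from drug to outcome. Conditioning on a mediator would strip out part of the effect we want; the pooled comparison gives the total causal effect.
Pooled: Drug U 60.8% vs Drug Y 44.3%; Drug U is higher overall.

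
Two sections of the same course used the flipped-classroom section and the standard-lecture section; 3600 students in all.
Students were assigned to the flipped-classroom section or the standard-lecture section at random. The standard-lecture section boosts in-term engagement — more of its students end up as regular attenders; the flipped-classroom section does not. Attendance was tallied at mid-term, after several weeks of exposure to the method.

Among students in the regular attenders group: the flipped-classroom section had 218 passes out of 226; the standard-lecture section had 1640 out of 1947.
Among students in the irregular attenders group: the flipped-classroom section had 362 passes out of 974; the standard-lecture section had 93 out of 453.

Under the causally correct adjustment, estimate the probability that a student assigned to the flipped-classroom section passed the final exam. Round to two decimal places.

Stratifying would compare teaching methods among students the teaching methods themselves sorted into mid-term attendance groups — a form of selection on an intermediate. The unconditioned pooled rates give the total causal effect.
So P(outcome | do(the flipped-classroom section)) is just the pooled rate for the flipped-classroom section: 580/1200 = 0.483.

0.48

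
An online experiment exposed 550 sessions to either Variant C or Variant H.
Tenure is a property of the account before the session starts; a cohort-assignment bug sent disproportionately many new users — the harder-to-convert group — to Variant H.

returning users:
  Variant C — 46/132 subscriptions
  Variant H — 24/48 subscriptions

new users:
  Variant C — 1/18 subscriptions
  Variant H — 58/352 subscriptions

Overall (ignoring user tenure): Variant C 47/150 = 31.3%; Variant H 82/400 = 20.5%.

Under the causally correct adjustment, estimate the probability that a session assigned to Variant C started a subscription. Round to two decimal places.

Within every user tenure level Variant H has the higher rate, yet pooled Variant C does — Simpson's reversal.
User tenure is set before the variant has any effect — it is not caused by the variant — and it independently drives the outcome. That makes it a confounder, so the causal comparison is within user tenure levels.
Standardising Variant C to the population user tenure mix: 0.327·46/132 + 0.673·1/18 = 0.151.

0.15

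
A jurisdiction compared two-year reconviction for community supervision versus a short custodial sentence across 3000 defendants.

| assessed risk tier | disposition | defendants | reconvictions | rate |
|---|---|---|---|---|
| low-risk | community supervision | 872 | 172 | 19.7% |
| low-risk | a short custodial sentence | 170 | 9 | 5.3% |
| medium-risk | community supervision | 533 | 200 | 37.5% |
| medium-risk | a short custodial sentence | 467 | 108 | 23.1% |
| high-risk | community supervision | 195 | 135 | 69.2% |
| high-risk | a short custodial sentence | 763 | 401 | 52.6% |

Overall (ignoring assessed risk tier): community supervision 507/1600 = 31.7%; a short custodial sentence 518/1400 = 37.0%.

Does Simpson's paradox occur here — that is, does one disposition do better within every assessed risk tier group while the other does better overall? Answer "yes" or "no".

yes

Within each assessed risk tier level (low-risk 19.7% vs 5.3%; medium-risk 37.5% vs 23.1%; high-risk 69.2% vs 52.6%), a short custodial sentence has the lower rate every time. Pooled: 31.7% vs 37.0% — community supervision has the lower rate overall. The two comparisons disagree.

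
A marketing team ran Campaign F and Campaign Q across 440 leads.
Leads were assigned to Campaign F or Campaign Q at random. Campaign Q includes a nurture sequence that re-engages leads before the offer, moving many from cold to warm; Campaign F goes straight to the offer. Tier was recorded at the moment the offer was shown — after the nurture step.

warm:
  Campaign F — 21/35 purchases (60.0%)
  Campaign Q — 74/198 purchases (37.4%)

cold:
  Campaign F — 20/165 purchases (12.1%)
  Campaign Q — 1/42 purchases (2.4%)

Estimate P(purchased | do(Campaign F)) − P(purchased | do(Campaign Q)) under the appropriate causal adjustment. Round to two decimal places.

-0.11

Engagement tier lies on the pathway campaign → engagement tier → outcome, so adjusting for it blocks the indirect effect. For the total causal effect of campaign, use the unadjusted pooled rates.
The causal difference is the pooled difference: 0.205 − 0.312 = -0.107.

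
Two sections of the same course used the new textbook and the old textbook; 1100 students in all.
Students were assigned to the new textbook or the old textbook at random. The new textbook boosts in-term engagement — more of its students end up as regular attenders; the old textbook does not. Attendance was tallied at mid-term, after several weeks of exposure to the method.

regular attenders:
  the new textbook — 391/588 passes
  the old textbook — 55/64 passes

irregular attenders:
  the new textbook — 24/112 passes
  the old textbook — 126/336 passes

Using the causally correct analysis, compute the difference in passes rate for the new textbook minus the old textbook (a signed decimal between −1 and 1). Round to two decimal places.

+0.14

Within every mid-term attendance level the old textbook has the higher rate, yet pooled the new textbook does — Simpson's reversal.
Mid-term attendance here is a post-treatment variable shaped by the teaching method; conditioning on it would introduce bias rather than remove it. The overall comparison is the causal one.
The causal difference is the pooled difference: 0.593 − 0.453 = +0.140.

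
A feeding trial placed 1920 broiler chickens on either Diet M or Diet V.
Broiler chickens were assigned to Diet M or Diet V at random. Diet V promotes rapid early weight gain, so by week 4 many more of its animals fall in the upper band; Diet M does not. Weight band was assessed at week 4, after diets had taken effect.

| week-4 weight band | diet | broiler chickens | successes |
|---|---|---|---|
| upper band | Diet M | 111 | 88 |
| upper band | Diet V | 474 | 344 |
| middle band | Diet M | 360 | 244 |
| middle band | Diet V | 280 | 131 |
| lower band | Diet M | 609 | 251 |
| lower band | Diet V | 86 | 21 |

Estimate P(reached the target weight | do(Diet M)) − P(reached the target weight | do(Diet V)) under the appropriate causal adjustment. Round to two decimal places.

Week-4 weight band is downstream of the diet. One should not condition on a consequence of treatment, so the overall rates are the right comparison.
The causal difference is the pooled difference: 0.540 − 0.590 = -0.051.

-0.05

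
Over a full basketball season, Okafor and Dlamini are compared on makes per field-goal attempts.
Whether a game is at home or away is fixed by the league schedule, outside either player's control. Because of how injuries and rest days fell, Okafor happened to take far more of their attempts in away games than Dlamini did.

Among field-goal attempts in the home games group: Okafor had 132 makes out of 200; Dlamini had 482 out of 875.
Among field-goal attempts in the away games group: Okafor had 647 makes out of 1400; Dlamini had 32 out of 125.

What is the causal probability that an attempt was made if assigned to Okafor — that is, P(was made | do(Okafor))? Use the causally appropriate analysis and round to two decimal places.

Game venue differs across players for reasons unrelated to any effect of the player itself, and it separately predicts the outcome — a classic confounder. We must compare within game venue levels.
Standardising Okafor to the population game venue mix: 0.413·132/200 + 0.587·647/1400 = 0.544.

0.54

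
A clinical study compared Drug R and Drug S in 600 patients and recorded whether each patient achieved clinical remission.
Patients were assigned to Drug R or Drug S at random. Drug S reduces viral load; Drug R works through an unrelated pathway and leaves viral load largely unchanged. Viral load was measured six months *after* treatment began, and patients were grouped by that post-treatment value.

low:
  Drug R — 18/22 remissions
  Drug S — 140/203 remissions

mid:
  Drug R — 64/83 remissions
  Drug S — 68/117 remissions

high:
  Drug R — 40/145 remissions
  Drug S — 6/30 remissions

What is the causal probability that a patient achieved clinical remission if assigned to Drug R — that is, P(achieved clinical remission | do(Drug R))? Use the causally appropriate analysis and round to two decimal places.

0.49

Within every viral load level Drug R has the higher rate, yet pooled Drug S does — Simpson's reversal.
Because the drug influences viral load, viral load is a post-treatment mediator, not a confounder. Stratifying on it would bias the estimate; the causal effect is the crude pooled difference.
So P(outcome | do(Drug R)) is just the pooled rate for Drug R: 122/250 = 0.488.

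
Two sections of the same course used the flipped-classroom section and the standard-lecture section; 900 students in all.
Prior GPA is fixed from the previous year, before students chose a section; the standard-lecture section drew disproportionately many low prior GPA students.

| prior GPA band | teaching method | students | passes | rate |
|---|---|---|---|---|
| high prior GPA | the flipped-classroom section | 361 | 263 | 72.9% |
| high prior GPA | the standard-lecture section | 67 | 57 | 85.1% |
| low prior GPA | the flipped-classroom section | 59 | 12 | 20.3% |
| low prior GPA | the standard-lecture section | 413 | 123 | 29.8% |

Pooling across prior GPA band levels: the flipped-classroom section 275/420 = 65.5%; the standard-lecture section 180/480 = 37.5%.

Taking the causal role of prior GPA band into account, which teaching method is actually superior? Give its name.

Prior GPA band differs across teaching methods for reasons unrelated to any effect of the teaching method itself, and it separately predicts the outcome — a classic confounder. We must compare within prior GPA band levels.
Within each level — high prior GPA: 72.9% vs 85.1%; low prior GPA: 20.3% vs 29.8% — the standard-lecture section is higher every time.

the standard-lecture section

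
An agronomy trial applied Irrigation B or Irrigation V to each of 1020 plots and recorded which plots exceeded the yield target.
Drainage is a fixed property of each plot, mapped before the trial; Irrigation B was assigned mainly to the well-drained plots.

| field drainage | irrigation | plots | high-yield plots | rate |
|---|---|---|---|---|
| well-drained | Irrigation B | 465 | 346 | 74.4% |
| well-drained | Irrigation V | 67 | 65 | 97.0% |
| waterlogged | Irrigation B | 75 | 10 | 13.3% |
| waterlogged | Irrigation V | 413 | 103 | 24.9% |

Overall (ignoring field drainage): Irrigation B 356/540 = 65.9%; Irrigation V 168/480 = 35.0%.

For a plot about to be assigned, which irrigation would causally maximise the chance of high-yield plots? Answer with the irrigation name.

Within every field drainage level Irrigation V has the higher rate, yet pooled Irrigation B does — Simpson's reversal.
Here field drainage is a common cause — it drives both which irrigation a case falls under and the outcome. The crude comparison mixes populations; the stratum-specific rates are the causally relevant ones.
Within each level — well-drained: 74.4% vs 97.0%; waterlogged: 13.3% vs 24.9% — Irrigation V is higher every time.

Irrigation V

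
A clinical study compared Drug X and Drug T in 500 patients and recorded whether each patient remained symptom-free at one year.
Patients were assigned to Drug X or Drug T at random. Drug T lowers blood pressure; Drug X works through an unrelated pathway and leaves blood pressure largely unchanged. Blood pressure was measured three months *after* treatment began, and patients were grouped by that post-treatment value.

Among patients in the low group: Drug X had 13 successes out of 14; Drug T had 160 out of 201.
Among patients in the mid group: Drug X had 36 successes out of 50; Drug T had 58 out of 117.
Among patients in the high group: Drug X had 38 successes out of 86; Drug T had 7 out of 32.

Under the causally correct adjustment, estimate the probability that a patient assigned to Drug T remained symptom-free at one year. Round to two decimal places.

Within every blood pressure level Drug X has the higher rate, yet pooled Drug T does — Simpson's reversal.
Blood pressure is recorded after the drug and is itself shifted by it — it sits on the causal path from drug to outcome. Conditioning on a mediator would strip out part of the effect we want; the pooled comparison gives the total causal effect.
So P(outcome | do(Drug T)) is just the pooled rate for Drug T: 225/350 = 0.643.

0.64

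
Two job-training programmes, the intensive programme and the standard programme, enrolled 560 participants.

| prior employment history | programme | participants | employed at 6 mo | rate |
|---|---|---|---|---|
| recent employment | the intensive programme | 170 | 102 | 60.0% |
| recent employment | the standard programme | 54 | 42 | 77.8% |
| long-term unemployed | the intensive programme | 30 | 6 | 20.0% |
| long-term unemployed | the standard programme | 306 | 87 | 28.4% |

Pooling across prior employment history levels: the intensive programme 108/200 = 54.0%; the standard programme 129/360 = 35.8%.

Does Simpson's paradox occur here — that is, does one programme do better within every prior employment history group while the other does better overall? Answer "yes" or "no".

yes

Within each prior employment history level (recent employment 60.0% vs 77.8%; long-term unemployed 20.0% vs 28.4%), the standard programme has the higher rate every time. Pooled: 54.0% vs 35.8% — the intensive programme has the higher rate overall. The two comparisons disagree.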